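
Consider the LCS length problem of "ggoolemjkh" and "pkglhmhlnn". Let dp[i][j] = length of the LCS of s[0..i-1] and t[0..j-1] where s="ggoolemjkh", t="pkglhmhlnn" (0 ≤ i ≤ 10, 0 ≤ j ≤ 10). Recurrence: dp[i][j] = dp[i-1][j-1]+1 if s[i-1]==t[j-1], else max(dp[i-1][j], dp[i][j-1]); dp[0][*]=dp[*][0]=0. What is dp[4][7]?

   ''  p  k  g  l  h  m  h  l  n  n
''  0  0  0  0  0  0  0  0  0  0  0
 g  0  0  0  1  1  1  1  1  1  1  1
 g  0  0  0  1  1  1  1  1  1  1  1
 o  0  0  0  1  1  1  1  1  1  1  1
 o  0  0  0  1  1  1  1  1  1  1  1
 l  0  0  0  1  2  2  2  2  2  2  2
 e  0  0  0  1  2  2  2  2  2  2  2
 m  0  0  0  1  2  2  3  3  3  3  3
 j  0  0  0  1  2  2  3  3  3  3  3
 k  0  0  1  1  2  2  3  3  3  3  3
 h  0  0  1  1  2  3  3  4  4  4  4

1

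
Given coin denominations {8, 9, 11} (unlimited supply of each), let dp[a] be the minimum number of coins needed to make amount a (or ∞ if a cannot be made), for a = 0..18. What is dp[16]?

 a  0  1  2  3  4  5  6  7  8  9 10 11 12 13 14 15 16 17 18
dp  0  -  -  -  -  -  -  -  1  1  -  1  -  -  -  -  2  2  2
(- denotes ∞ / unreachable)

2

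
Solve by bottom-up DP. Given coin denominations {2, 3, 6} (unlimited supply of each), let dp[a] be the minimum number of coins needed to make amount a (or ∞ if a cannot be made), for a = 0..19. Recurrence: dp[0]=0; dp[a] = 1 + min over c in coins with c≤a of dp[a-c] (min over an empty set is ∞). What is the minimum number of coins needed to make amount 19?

 a  0  1  2  3  4  5  6  7  8  9 10 11 12 13 14 15 16 17 18 19
dp  0  -  1  1  2  2  1  3  2  2  3  3  2  4  3  3  4  4  3  5
(- denotes ∞ / unreachable)

5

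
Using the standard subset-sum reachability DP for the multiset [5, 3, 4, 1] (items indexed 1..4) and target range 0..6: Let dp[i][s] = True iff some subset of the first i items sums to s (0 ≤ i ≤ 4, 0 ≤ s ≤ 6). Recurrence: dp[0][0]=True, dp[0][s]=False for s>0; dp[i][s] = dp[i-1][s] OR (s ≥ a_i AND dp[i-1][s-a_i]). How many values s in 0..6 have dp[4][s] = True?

6

i\s   0   1   2   3   4   5   6
  0   T   F   F   F   F   F   F
  1   T   F   F   F   F   T   F
  2   T   F   F   T   F   T   F
  3   T   F   F   T   T   T   F
  4   T   T   F   T   T   T   T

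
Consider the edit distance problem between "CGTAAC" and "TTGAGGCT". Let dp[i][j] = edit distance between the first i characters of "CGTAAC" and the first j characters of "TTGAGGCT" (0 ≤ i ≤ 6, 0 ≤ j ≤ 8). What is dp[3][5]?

4

   ''  T  T  G  A  G  G  C  T
''  0  1  2  3  4  5  6  7  8
 C  1  1  2  3  4  5  6  6  7
 G  2  2  2  2  3  4  5  6  7
 T  3  2  2  3  3  4  5  6  6
 A  4  3  3  3  3  4  5  6  7
 A  5  4  4  4  3  4  5  6  7
 C  6  5  5  5  4  4  5  5  6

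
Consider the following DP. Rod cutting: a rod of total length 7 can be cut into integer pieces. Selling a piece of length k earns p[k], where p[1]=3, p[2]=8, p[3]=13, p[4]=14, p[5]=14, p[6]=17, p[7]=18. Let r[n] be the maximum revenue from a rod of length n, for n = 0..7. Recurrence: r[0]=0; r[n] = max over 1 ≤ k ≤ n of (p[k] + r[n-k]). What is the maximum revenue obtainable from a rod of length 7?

29

   n    0    1    2    3    4    5    6    7
r[n]    0    3    8   13   16   21   26   29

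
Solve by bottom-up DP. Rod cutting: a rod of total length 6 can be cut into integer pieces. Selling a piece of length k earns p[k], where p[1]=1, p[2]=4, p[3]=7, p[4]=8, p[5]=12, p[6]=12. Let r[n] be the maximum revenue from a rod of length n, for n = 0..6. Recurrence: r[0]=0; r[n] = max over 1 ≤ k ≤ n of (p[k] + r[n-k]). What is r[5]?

12

   n    0    1    2    3    4    5    6
r[n]    0    1    4    7    8   12   14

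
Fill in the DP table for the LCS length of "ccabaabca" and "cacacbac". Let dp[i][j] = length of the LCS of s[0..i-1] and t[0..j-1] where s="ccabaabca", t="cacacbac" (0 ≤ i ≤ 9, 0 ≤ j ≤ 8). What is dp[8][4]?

3

   ''  c  a  c  a  c  b  a  c
''  0  0  0  0  0  0  0  0  0
 c  0  1  1  1  1  1  1  1  1
 c  0  1  1  2  2  2  2  2  2
 a  0  1  2  2  3  3  3  3  3
 b  0  1  2  2  3  3  4  4  4
 a  0  1  2  2  3  3  4  5  5
 a  0  1  2  2  3  3  4  5  5
 b  0  1  2  2  3  3  4  5  5
 c  0  1  2  3  3  4  4  5  6
 a  0  1  2  3  4  4  4  5  6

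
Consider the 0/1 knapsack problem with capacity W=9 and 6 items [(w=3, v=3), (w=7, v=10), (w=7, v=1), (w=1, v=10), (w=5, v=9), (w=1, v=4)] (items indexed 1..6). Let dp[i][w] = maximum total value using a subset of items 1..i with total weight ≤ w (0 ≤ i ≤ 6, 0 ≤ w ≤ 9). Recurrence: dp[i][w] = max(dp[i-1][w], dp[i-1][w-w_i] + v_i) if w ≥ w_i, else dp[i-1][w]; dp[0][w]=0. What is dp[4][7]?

i\w   0   1   2   3   4   5   6   7   8   9
  0   0   0   0   0   0   0   0   0   0   0
  1   0   0   0   3   3   3   3   3   3   3
  2   0   0   0   3   3   3   3  10  10  10
  3   0   0   0   3   3   3   3  10  10  10
  4   0  10  10  10  13  13  13  13  20  20
  5   0  10  10  10  13  13  19  19  20  22
  6   0  10  14  14  14  17  19  23  23  24

13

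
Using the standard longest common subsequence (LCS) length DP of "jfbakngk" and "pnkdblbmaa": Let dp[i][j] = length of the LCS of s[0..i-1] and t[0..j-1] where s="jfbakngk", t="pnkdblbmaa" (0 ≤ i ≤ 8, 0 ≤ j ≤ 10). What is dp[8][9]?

   ''  p  n  k  d  b  l  b  m  a  a
''  0  0  0  0  0  0  0  0  0  0  0
 j  0  0  0  0  0  0  0  0  0  0  0
 f  0  0  0  0  0  0  0  0  0  0  0
 b  0  0  0  0  0  1  1  1  1  1  1
 a  0  0  0  0  0  1  1  1  1  2  2
 k  0  0  0  1  1  1  1  1  1  2  2
 n  0  0  1  1  1  1  1  1  1  2  2
 g  0  0  1  1  1  1  1  1  1  2  2
 k  0  0  1  2  2  2  2  2  2  2  2

2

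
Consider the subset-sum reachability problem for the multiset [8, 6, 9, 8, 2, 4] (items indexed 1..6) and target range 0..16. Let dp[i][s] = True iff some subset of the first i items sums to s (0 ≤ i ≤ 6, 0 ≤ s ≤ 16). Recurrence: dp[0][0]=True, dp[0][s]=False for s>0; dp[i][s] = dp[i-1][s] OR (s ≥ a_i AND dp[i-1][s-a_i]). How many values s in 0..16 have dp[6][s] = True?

i\s   0   1   2   3   4   5   6   7   8   9  10  11  12  13  14  15  16
  0   T   F   F   F   F   F   F   F   F   F   F   F   F   F   F   F   F
  1   T   F   F   F   F   F   F   F   T   F   F   F   F   F   F   F   F
  2   T   F   F   F   F   F   T   F   T   F   F   F   F   F   T   F   F
  3   T   F   F   F   F   F   T   F   T   T   F   F   F   F   T   T   F
  4   T   F   F   F   F   F   T   F   T   T   F   F   F   F   T   T   T
  5   T   F   T   F   F   F   T   F   T   T   T   T   F   F   T   T   T
  6   T   F   T   F   T   F   T   F   T   T   T   T   T   T   T   T   T

13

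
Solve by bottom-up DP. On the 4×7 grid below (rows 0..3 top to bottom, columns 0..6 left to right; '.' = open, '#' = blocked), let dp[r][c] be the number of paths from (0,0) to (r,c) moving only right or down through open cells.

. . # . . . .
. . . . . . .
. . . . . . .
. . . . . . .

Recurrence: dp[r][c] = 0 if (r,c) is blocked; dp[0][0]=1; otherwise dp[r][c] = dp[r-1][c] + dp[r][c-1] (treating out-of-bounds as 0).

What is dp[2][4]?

r\c   0   1   2   3   4   5   6
  0   1   1   0   0   0   0   0
  1   1   2   2   2   2   2   2
  2   1   3   5   7   9  11  13
  3   1   4   9  16  25  36  49

9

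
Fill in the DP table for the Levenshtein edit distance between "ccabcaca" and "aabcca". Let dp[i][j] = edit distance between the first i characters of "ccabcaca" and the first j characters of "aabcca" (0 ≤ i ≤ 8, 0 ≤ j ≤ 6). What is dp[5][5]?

   ''  a  a  b  c  c  a
''  0  1  2  3  4  5  6
 c  1  1  2  3  3  4  5
 c  2  2  2  3  3  3  4
 a  3  2  2  3  4  4  3
 b  4  3  3  2  3  4  4
 c  5  4  4  3  2  3  4
 a  6  5  4  4  3  3  3
 c  7  6  5  5  4  3  4
 a  8  7  6  6  5  4  3

3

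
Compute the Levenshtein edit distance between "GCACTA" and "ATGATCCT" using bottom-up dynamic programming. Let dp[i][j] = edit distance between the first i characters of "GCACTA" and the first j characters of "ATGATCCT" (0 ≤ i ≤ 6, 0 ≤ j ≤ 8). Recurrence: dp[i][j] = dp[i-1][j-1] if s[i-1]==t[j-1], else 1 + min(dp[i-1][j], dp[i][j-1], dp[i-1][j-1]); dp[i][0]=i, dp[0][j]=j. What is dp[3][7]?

   ''  A  T  G  A  T  C  C  T
''  0  1  2  3  4  5  6  7  8
 G  1  1  2  2  3  4  5  6  7
 C  2  2  2  3  3  4  4  5  6
 A  3  2  3  3  3  4  5  5  6
 C  4  3  3  4  4  4  4  5  6
 T  5  4  3  4  5  4  5  5  5
 A  6  5  4  4  4  5  5  6  6

5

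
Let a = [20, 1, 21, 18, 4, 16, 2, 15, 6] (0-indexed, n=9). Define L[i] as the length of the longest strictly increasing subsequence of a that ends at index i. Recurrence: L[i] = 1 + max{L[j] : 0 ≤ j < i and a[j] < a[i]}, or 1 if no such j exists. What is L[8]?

   i    0    1    2    3    4    5    6    7    8
a[i]   20    1   21   18    4   16    2   15    6
L[i]    1    1    2    2    2    3    2    3    3

3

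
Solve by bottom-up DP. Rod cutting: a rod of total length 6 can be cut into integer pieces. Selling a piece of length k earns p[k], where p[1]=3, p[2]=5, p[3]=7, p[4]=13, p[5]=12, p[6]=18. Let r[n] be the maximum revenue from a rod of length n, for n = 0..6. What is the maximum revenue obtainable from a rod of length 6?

   n    0    1    2    3    4    5    6
r[n]    0    3    6    9   13   16   19

19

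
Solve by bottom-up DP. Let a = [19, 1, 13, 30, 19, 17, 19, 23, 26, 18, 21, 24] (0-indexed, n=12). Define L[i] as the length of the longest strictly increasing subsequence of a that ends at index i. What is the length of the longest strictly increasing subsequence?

6

   i    0    1    2    3    4    5    6    7    8    9   10   11
a[i]   19    1   13   30   19   17   19   23   26   18   21   24
L[i]    1    1    2    3    3    3    4    5    6    4    5    6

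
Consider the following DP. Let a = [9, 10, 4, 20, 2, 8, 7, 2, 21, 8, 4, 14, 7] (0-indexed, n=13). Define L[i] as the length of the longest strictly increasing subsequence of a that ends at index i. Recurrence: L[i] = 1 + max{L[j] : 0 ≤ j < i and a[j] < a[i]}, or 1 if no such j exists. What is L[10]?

2

   i    0    1    2    3    4    5    6    7    8    9   10   11   12
a[i]    9   10    4   20    2    8    7    2   21    8    4   14    7
L[i]    1    2    1    3    1    2    2    1    4    3    2    4    3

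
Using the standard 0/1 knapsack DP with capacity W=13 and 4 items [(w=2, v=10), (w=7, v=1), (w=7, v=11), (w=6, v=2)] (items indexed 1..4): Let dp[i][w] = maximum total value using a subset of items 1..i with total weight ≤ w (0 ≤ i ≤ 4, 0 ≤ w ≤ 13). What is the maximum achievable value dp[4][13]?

21

i\w   0   1   2   3   4   5   6   7   8   9  10  11  12  13
  0   0   0   0   0   0   0   0   0   0   0   0   0   0   0
  1   0   0  10  10  10  10  10  10  10  10  10  10  10  10
  2   0   0  10  10  10  10  10  10  10  11  11  11  11  11
  3   0   0  10  10  10  10  10  11  11  21  21  21  21  21
  4   0   0  10  10  10  10  10  11  12  21  21  21  21  21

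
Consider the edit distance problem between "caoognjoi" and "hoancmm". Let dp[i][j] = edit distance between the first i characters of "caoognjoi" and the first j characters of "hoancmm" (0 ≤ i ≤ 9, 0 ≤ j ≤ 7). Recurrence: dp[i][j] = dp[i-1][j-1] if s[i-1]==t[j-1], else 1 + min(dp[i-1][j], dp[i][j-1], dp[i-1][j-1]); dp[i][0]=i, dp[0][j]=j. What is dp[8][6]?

6

   ''  h  o  a  n  c  m  m
''  0  1  2  3  4  5  6  7
 c  1  1  2  3  4  4  5  6
 a  2  2  2  2  3  4  5  6
 o  3  3  2  3  3  4  5  6
 o  4  4  3  3  4  4  5  6
 g  5  5  4  4  4  5  5  6
 n  6  6  5  5  4  5  6  6
 j  7  7  6  6  5  5  6  7
 o  8  8  7  7  6  6  6  7
 i  9  9  8  8  7  7  7  7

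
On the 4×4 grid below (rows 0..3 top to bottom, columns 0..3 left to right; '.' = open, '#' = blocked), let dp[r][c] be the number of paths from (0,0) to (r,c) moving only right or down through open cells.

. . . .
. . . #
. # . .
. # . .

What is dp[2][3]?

r\c   0   1   2   3
  0   1   1   1   1
  1   1   2   3   0
  2   1   0   3   3
  3   1   0   3   6

3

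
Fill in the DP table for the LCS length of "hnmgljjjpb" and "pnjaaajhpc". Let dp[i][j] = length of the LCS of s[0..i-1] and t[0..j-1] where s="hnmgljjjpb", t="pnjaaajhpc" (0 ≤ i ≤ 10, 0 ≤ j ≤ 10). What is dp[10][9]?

4

   ''  p  n  j  a  a  a  j  h  p  c
''  0  0  0  0  0  0  0  0  0  0  0
 h  0  0  0  0  0  0  0  0  1  1  1
 n  0  0  1  1  1  1  1  1  1  1  1
 m  0  0  1  1  1  1  1  1  1  1  1
 g  0  0  1  1  1  1  1  1  1  1  1
 l  0  0  1  1  1  1  1  1  1  1  1
 j  0  0  1  2  2  2  2  2  2  2  2
 j  0  0  1  2  2  2  2  3  3  3  3
 j  0  0  1  2  2  2  2  3  3  3  3
 p  0  1  1  2  2  2  2  3  3  4  4
 b  0  1  1  2  2  2  2  3  3  4  4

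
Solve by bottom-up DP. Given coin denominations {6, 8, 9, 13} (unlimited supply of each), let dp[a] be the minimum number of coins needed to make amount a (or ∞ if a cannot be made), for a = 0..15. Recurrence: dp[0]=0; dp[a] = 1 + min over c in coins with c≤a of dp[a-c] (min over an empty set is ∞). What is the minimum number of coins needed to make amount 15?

 a  0  1  2  3  4  5  6  7  8  9 10 11 12 13 14 15
dp  0  -  -  -  -  -  1  -  1  1  -  -  2  1  2  2
(- denotes ∞ / unreachable)

2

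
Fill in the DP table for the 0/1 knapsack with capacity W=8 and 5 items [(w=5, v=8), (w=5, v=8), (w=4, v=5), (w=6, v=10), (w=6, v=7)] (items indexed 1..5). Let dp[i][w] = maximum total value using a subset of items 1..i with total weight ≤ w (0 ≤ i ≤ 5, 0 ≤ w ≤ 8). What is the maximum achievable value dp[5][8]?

i\w   0   1   2   3   4   5   6   7   8
  0   0   0   0   0   0   0   0   0   0
  1   0   0   0   0   0   8   8   8   8
  2   0   0   0   0   0   8   8   8   8
  3   0   0   0   0   5   8   8   8   8
  4   0   0   0   0   5   8  10  10  10
  5   0   0   0   0   5   8  10  10  10

10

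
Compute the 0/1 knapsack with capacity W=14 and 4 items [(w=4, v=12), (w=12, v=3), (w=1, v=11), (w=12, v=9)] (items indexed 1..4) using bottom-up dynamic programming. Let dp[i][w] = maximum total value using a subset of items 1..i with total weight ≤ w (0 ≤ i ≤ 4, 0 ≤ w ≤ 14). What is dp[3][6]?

23

i\w   0   1   2   3   4   5   6   7   8   9  10  11  12  13  14
  0   0   0   0   0   0   0   0   0   0   0   0   0   0   0   0
  1   0   0   0   0  12  12  12  12  12  12  12  12  12  12  12
  2   0   0   0   0  12  12  12  12  12  12  12  12  12  12  12
  3   0  11  11  11  12  23  23  23  23  23  23  23  23  23  23
  4   0  11  11  11  12  23  23  23  23  23  23  23  23  23  23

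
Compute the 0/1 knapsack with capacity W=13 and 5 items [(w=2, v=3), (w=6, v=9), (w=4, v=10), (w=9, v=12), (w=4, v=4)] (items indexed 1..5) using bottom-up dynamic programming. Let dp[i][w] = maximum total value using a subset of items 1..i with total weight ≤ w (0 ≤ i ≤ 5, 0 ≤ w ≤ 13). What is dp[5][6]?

i\w   0   1   2   3   4   5   6   7   8   9  10  11  12  13
  0   0   0   0   0   0   0   0   0   0   0   0   0   0   0
  1   0   0   3   3   3   3   3   3   3   3   3   3   3   3
  2   0   0   3   3   3   3   9   9  12  12  12  12  12  12
  3   0   0   3   3  10  10  13  13  13  13  19  19  22  22
  4   0   0   3   3  10  10  13  13  13  13  19  19  22  22
  5   0   0   3   3  10  10  13  13  14  14  19  19  22  22

13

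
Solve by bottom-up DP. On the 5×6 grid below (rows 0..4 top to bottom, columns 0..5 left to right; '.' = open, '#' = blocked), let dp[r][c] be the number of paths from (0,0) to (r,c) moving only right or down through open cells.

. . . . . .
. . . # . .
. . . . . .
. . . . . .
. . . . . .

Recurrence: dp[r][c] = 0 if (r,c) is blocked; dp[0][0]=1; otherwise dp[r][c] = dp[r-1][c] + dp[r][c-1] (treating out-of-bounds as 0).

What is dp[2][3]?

6

r\c   0   1   2   3   4   5
  0   1   1   1   1   1   1
  1   1   2   3   0   1   2
  2   1   3   6   6   7   9
  3   1   4  10  16  23  32
  4   1   5  15  31  54  86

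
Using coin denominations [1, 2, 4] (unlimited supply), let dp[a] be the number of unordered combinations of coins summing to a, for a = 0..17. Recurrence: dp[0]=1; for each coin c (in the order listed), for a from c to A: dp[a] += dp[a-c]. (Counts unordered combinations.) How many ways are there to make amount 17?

25

after  coin     0     1     2     3     4     5     6     7     8     9    10    11    12    13    14    15    16    17
          1     1     1     1     1     1     1     1     1     1     1     1     1     1     1     1     1     1     1
          2     1     1     2     2     3     3     4     4     5     5     6     6     7     7     8     8     9     9
          4     1     1     2     2     4     4     6     6     9     9    12    12    16    16    20    20    25    25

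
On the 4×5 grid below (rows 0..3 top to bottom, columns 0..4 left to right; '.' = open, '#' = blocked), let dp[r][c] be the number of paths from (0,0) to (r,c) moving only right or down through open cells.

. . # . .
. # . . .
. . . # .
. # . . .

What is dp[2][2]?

r\c   0   1   2   3   4
  0   1   1   0   0   0
  1   1   0   0   0   0
  2   1   1   1   0   0
  3   1   0   1   1   1

1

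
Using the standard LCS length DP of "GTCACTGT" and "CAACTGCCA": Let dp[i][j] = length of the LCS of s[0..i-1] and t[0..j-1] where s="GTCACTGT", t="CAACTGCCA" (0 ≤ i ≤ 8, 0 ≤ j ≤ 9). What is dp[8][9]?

5

   ''  C  A  A  C  T  G  C  C  A
''  0  0  0  0  0  0  0  0  0  0
 G  0  0  0  0  0  0  1  1  1  1
 T  0  0  0  0  0  1  1  1  1  1
 C  0  1  1  1  1  1  1  2  2  2
 A  0  1  2  2  2  2  2  2  2  3
 C  0  1  2  2  3  3  3  3  3  3
 T  0  1  2  2  3  4  4  4  4  4
 G  0  1  2  2  3  4  5  5  5  5
 T  0  1  2  2  3  4  5  5  5  5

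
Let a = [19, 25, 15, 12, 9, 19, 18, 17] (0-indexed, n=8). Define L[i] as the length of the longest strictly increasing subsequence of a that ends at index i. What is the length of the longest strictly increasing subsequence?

   i    0    1    2    3    4    5    6    7
a[i]   19   25   15   12    9   19   18   17
L[i]    1    2    1    1    1    2    2    2

2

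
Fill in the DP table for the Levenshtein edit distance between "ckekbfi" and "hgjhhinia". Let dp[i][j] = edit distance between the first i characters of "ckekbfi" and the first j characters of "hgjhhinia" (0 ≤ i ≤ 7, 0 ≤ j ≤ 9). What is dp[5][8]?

   ''  h  g  j  h  h  i  n  i  a
''  0  1  2  3  4  5  6  7  8  9
 c  1  1  2  3  4  5  6  7  8  9
 k  2  2  2  3  4  5  6  7  8  9
 e  3  3  3  3  4  5  6  7  8  9
 k  4  4  4  4  4  5  6  7  8  9
 b  5  5  5  5  5  5  6  7  8  9
 f  6  6  6  6  6  6  6  7  8  9
 i  7  7  7  7  7  7  6  7  7  8

8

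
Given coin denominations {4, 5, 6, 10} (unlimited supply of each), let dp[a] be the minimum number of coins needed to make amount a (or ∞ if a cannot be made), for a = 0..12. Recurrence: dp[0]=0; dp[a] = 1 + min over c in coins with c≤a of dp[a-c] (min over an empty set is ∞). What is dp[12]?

2

 a  0  1  2  3  4  5  6  7  8  9 10 11 12
dp  0  -  -  -  1  1  1  -  2  2  1  2  2
(- denotes ∞ / unreachable)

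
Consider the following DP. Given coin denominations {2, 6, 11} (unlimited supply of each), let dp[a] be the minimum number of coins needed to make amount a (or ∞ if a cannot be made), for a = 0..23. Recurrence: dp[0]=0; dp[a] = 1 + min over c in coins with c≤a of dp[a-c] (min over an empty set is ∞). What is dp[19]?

3

 a  0  1  2  3  4  5  6  7  8  9 10 11 12 13 14 15 16 17 18 19 20 21 22 23
dp  0  -  1  -  2  -  1  -  2  -  3  1  2  2  3  3  4  2  3  3  4  4  2  3
(- denotes ∞ / unreachable)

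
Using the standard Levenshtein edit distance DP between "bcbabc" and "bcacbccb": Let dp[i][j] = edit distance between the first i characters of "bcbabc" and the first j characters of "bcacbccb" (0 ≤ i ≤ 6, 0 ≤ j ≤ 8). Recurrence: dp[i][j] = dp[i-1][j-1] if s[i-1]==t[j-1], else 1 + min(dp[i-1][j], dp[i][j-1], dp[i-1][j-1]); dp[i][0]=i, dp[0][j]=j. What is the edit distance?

4

   ''  b  c  a  c  b  c  c  b
''  0  1  2  3  4  5  6  7  8
 b  1  0  1  2  3  4  5  6  7
 c  2  1  0  1  2  3  4  5  6
 b  3  2  1  1  2  2  3  4  5
 a  4  3  2  1  2  3  3  4  5
 b  5  4  3  2  2  2  3  4  4
 c  6  5  4  3  2  3  2  3  4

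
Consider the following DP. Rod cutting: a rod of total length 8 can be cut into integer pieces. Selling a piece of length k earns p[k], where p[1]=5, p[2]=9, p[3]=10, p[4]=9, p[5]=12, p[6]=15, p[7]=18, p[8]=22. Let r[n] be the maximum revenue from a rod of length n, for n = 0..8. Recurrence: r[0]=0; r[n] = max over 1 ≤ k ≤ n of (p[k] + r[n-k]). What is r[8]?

   n    0    1    2    3    4    5    6    7    8
r[n]    0    5   10   15   20   25   30   35   40

40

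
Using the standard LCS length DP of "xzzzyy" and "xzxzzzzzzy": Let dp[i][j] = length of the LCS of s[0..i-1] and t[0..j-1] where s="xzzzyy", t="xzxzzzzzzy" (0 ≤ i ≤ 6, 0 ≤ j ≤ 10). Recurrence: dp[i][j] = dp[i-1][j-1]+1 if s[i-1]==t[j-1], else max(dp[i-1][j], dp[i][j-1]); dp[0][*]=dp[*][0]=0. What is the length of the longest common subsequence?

5

   ''  x  z  x  z  z  z  z  z  z  y
''  0  0  0  0  0  0  0  0  0  0  0
 x  0  1  1  1  1  1  1  1  1  1  1
 z  0  1  2  2  2  2  2  2  2  2  2
 z  0  1  2  2  3  3  3  3  3  3  3
 z  0  1  2  2  3  4  4  4  4  4  4
 y  0  1  2  2  3  4  4  4  4  4  5
 y  0  1  2  2  3  4  4  4  4  4  5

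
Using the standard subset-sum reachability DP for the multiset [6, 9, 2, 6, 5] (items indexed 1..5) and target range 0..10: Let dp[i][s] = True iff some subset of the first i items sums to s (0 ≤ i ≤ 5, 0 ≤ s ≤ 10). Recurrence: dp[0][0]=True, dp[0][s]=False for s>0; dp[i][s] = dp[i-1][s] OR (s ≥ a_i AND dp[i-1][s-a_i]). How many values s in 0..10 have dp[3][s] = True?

i\s   0   1   2   3   4   5   6   7   8   9  10
  0   T   F   F   F   F   F   F   F   F   F   F
  1   T   F   F   F   F   F   T   F   F   F   F
  2   T   F   F   F   F   F   T   F   F   T   F
  3   T   F   T   F   F   F   T   F   T   T   F
  4   T   F   T   F   F   F   T   F   T   T   F
  5   T   F   T   F   F   T   T   T   T   T   F

5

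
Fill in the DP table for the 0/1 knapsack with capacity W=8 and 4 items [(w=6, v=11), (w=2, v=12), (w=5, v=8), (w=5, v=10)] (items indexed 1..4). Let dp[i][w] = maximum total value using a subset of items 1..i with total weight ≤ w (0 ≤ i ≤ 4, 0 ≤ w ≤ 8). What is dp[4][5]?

12

i\w   0   1   2   3   4   5   6   7   8
  0   0   0   0   0   0   0   0   0   0
  1   0   0   0   0   0   0  11  11  11
  2   0   0  12  12  12  12  12  12  23
  3   0   0  12  12  12  12  12  20  23
  4   0   0  12  12  12  12  12  22  23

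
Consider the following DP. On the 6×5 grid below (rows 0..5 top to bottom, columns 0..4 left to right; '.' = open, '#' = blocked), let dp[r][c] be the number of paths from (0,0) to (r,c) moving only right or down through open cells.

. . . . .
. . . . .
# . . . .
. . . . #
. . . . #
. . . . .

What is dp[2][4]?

r\c   0   1   2   3   4
  0   1   1   1   1   1
  1   1   2   3   4   5
  2   0   2   5   9  14
  3   0   2   7  16   0
  4   0   2   9  25   0
  5   0   2  11  36  36

14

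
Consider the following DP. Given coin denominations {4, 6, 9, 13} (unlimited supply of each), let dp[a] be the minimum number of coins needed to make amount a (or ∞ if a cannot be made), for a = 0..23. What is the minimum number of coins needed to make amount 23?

 a  0  1  2  3  4  5  6  7  8  9 10 11 12 13 14 15 16 17 18 19 20 21 22 23
dp  0  -  -  -  1  -  1  -  2  1  2  -  2  1  3  2  3  2  2  2  4  3  2  3
(- denotes ∞ / unreachable)

3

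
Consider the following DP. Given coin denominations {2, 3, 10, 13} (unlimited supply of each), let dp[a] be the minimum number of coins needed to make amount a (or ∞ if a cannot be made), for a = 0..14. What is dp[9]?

3

 a  0  1  2  3  4  5  6  7  8  9 10 11 12 13 14
dp  0  -  1  1  2  2  2  3  3  3  1  4  2  1  3
(- denotes ∞ / unreachable)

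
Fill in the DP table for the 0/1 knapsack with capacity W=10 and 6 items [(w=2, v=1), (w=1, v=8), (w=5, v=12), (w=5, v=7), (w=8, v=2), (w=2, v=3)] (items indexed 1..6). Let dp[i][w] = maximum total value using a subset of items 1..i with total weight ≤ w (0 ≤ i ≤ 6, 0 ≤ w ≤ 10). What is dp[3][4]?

9

i\w   0   1   2   3   4   5   6   7   8   9  10
  0   0   0   0   0   0   0   0   0   0   0   0
  1   0   0   1   1   1   1   1   1   1   1   1
  2   0   8   8   9   9   9   9   9   9   9   9
  3   0   8   8   9   9  12  20  20  21  21  21
  4   0   8   8   9   9  12  20  20  21  21  21
  5   0   8   8   9   9  12  20  20  21  21  21
  6   0   8   8  11  11  12  20  20  23  23  24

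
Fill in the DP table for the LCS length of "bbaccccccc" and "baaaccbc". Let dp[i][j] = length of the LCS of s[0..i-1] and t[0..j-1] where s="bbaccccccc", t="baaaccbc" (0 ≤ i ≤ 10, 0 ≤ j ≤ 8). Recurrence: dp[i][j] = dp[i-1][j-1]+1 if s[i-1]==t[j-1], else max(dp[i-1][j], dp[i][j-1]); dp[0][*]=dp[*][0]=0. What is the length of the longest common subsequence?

   ''  b  a  a  a  c  c  b  c
''  0  0  0  0  0  0  0  0  0
 b  0  1  1  1  1  1  1  1  1
 b  0  1  1  1  1  1  1  2  2
 a  0  1  2  2  2  2  2  2  2
 c  0  1  2  2  2  3  3  3  3
 c  0  1  2  2  2  3  4  4  4
 c  0  1  2  2  2  3  4  4  5
 c  0  1  2  2  2  3  4  4  5
 c  0  1  2  2  2  3  4  4  5
 c  0  1  2  2  2  3  4  4  5
 c  0  1  2  2  2  3  4  4  5

5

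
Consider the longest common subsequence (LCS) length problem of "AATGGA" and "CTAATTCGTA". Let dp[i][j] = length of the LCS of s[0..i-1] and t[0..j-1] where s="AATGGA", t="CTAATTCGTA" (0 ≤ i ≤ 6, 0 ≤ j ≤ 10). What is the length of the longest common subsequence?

   ''  C  T  A  A  T  T  C  G  T  A
''  0  0  0  0  0  0  0  0  0  0  0
 A  0  0  0  1  1  1  1  1  1  1  1
 A  0  0  0  1  2  2  2  2  2  2  2
 T  0  0  1  1  2  3  3  3  3  3  3
 G  0  0  1  1  2  3  3  3  4  4  4
 G  0  0  1  1  2  3  3  3  4  4  4
 A  0  0  1  2  2  3  3  3  4  4  5

5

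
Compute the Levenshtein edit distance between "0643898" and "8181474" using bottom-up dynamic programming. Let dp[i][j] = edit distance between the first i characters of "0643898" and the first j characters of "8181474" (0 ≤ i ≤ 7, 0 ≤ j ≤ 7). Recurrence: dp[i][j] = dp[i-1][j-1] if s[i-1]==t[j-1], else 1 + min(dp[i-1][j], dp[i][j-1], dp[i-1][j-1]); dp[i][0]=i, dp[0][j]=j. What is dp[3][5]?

4

   ''  8  1  8  1  4  7  4
''  0  1  2  3  4  5  6  7
 0  1  1  2  3  4  5  6  7
 6  2  2  2  3  4  5  6  7
 4  3  3  3  3  4  4  5  6
 3  4  4  4  4  4  5  5  6
 8  5  4  5  4  5  5  6  6
 9  6  5  5  5  5  6  6  7
 8  7  6  6  5  6  6  7  7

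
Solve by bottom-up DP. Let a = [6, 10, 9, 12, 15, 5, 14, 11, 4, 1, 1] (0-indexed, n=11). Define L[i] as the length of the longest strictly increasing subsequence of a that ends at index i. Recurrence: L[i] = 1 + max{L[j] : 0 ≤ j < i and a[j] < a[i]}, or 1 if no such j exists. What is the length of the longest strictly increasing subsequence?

4

   i    0    1    2    3    4    5    6    7    8    9   10
a[i]    6   10    9   12   15    5   14   11    4    1    1
L[i]    1    2    2    3    4    1    4    3    1    1    1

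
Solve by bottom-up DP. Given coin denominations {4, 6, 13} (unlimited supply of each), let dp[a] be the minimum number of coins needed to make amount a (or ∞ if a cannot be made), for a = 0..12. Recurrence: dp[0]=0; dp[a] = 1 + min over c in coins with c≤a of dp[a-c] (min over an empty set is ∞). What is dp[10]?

2

 a  0  1  2  3  4  5  6  7  8  9 10 11 12
dp  0  -  -  -  1  -  1  -  2  -  2  -  2
(- denotes ∞ / unreachable)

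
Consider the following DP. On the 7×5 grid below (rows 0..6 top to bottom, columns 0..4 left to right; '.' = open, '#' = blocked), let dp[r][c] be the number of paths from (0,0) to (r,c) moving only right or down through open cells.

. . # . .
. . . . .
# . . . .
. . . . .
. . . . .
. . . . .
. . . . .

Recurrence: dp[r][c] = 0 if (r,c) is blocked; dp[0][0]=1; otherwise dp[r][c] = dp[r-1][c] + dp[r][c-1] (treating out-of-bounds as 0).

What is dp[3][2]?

r\c   0   1   2   3   4
  0   1   1   0   0   0
  1   1   2   2   2   2
  2   0   2   4   6   8
  3   0   2   6  12  20
  4   0   2   8  20  40
  5   0   2  10  30  70
  6   0   2  12  42 112

6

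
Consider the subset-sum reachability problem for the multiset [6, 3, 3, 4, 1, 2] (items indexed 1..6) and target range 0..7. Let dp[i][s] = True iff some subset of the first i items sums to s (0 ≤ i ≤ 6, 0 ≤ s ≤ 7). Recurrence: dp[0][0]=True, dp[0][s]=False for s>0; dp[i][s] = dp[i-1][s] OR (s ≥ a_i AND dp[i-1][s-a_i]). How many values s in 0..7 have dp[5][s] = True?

i\s   0   1   2   3   4   5   6   7
  0   T   F   F   F   F   F   F   F
  1   T   F   F   F   F   F   T   F
  2   T   F   F   T   F   F   T   F
  3   T   F   F   T   F   F   T   F
  4   T   F   F   T   T   F   T   T
  5   T   T   F   T   T   T   T   T
  6   T   T   T   T   T   T   T   T

7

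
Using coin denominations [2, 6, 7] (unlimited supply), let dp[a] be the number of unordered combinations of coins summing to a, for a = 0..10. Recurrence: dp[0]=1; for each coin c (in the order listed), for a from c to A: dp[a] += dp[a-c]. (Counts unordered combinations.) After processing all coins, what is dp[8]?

after  coin     0     1     2     3     4     5     6     7     8     9    10
          2     1     0     1     0     1     0     1     0     1     0     1
          6     1     0     1     0     1     0     2     0     2     0     2
          7     1     0     1     0     1     0     2     1     2     1     2

2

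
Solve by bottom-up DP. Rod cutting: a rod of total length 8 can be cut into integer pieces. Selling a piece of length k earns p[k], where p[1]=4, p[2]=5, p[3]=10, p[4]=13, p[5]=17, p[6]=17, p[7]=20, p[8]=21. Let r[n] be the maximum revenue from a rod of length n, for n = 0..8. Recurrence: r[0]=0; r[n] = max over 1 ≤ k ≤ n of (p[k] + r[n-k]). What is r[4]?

   n    0    1    2    3    4    5    6    7    8
r[n]    0    4    8   12   16   20   24   28   32

16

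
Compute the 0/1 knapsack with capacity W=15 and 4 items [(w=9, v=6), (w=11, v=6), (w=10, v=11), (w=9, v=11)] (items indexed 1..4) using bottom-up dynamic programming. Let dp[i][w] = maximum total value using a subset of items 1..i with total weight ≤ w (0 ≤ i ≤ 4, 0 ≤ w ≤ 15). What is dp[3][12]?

i\w   0   1   2   3   4   5   6   7   8   9  10  11  12  13  14  15
  0   0   0   0   0   0   0   0   0   0   0   0   0   0   0   0   0
  1   0   0   0   0   0   0   0   0   0   6   6   6   6   6   6   6
  2   0   0   0   0   0   0   0   0   0   6   6   6   6   6   6   6
  3   0   0   0   0   0   0   0   0   0   6  11  11  11  11  11  11
  4   0   0   0   0   0   0   0   0   0  11  11  11  11  11  11  11

11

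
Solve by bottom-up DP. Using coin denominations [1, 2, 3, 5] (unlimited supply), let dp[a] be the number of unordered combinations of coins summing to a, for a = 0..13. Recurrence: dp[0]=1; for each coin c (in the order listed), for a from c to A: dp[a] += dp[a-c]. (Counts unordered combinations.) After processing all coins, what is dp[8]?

after  coin     0     1     2     3     4     5     6     7     8     9    10    11    12    13
          1     1     1     1     1     1     1     1     1     1     1     1     1     1     1
          2     1     1     2     2     3     3     4     4     5     5     6     6     7     7
          3     1     1     2     3     4     5     7     8    10    12    14    16    19    21
          5     1     1     2     3     4     6     8    10    13    16    20    24    29    34

13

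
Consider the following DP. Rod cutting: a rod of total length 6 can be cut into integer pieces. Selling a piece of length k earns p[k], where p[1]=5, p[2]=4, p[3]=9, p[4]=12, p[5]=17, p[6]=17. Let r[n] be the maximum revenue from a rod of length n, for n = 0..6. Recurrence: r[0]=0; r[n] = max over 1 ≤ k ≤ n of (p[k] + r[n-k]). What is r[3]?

15

   n    0    1    2    3    4    5    6
r[n]    0    5   10   15   20   25   30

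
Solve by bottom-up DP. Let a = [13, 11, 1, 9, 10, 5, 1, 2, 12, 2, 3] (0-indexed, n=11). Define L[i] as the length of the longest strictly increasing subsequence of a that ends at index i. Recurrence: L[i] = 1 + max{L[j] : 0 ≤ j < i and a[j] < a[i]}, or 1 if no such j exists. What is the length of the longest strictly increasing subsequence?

4

   i    0    1    2    3    4    5    6    7    8    9   10
a[i]   13   11    1    9   10    5    1    2   12    2    3
L[i]    1    1    1    2    3    2    1    2    4    2    3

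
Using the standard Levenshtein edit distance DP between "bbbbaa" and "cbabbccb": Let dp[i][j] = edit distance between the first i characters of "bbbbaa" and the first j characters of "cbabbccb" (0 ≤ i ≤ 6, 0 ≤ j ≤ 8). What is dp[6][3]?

4

   ''  c  b  a  b  b  c  c  b
''  0  1  2  3  4  5  6  7  8
 b  1  1  1  2  3  4  5  6  7
 b  2  2  1  2  2  3  4  5  6
 b  3  3  2  2  2  2  3  4  5
 b  4  4  3  3  2  2  3  4  4
 a  5  5  4  3  3  3  3  4  5
 a  6  6  5  4  4  4  4  4  5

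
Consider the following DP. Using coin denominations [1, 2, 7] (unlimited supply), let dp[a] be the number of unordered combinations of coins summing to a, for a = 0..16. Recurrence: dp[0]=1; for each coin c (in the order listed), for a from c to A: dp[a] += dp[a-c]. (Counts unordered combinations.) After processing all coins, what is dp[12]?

after  coin     0     1     2     3     4     5     6     7     8     9    10    11    12    13    14    15    16
          1     1     1     1     1     1     1     1     1     1     1     1     1     1     1     1     1     1
          2     1     1     2     2     3     3     4     4     5     5     6     6     7     7     8     8     9
          7     1     1     2     2     3     3     4     5     6     7     8     9    10    11    13    14    16

10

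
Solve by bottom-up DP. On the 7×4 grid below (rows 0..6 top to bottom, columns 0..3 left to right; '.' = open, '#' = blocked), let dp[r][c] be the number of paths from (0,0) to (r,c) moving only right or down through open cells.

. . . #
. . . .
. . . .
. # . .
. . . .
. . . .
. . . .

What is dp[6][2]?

12

r\c   0   1   2   3
  0   1   1   1   0
  1   1   2   3   3
  2   1   3   6   9
  3   1   0   6  15
  4   1   1   7  22
  5   1   2   9  31
  6   1   3  12  43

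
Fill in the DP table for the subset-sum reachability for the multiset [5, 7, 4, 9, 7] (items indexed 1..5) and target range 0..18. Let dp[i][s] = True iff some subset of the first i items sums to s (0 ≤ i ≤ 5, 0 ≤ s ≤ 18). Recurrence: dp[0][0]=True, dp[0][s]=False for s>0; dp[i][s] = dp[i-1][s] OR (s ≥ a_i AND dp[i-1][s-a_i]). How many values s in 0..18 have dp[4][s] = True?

11

i\s   0   1   2   3   4   5   6   7   8   9  10  11  12  13  14  15  16  17  18
  0   T   F   F   F   F   F   F   F   F   F   F   F   F   F   F   F   F   F   F
  1   T   F   F   F   F   T   F   F   F   F   F   F   F   F   F   F   F   F   F
  2   T   F   F   F   F   T   F   T   F   F   F   F   T   F   F   F   F   F   F
  3   T   F   F   F   T   T   F   T   F   T   F   T   T   F   F   F   T   F   F
  4   T   F   F   F   T   T   F   T   F   T   F   T   T   T   T   F   T   F   T
  5   T   F   F   F   T   T   F   T   F   T   F   T   T   T   T   F   T   F   T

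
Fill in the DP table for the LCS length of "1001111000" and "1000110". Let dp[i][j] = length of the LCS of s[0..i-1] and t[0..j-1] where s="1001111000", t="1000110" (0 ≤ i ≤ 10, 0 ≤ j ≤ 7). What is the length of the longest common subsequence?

   ''  1  0  0  0  1  1  0
''  0  0  0  0  0  0  0  0
 1  0  1  1  1  1  1  1  1
 0  0  1  2  2  2  2  2  2
 0  0  1  2  3  3  3  3  3
 1  0  1  2  3  3  4  4  4
 1  0  1  2  3  3  4  5  5
 1  0  1  2  3  3  4  5  5
 1  0  1  2  3  3  4  5  5
 0  0  1  2  3  4  4  5  6
 0  0  1  2  3  4  4  5  6
 0  0  1  2  3  4  4  5  6

6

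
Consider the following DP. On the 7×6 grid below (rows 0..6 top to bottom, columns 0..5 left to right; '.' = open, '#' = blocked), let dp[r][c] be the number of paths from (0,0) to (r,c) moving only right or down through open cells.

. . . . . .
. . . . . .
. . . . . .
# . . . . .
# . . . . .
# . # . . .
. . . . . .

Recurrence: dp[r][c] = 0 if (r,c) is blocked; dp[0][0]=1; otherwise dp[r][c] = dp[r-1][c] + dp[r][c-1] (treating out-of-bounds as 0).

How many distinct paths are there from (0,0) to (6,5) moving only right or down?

346

r\c   0   1   2   3   4   5
  0   1   1   1   1   1   1
  1   1   2   3   4   5   6
  2   1   3   6  10  15  21
  3   0   3   9  19  34  55
  4   0   3  12  31  65 120
  5   0   3   0  31  96 216
  6   0   3   3  34 130 346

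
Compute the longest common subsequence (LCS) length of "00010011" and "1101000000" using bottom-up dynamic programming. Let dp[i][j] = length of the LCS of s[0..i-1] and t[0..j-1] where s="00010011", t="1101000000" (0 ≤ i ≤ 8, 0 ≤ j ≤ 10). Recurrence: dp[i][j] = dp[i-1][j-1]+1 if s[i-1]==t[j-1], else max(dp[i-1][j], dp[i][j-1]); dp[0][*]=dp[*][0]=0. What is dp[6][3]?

2

   ''  1  1  0  1  0  0  0  0  0  0
''  0  0  0  0  0  0  0  0  0  0  0
 0  0  0  0  1  1  1  1  1  1  1  1
 0  0  0  0  1  1  2  2  2  2  2  2
 0  0  0  0  1  1  2  3  3  3  3  3
 1  0  1  1  1  2  2  3  3  3  3  3
 0  0  1  1  2  2  3  3  4  4  4  4
 0  0  1  1  2  2  3  4  4  5  5  5
 1  0  1  2  2  3  3  4  4  5  5  5
 1  0  1  2  2  3  3  4  4  5  5  5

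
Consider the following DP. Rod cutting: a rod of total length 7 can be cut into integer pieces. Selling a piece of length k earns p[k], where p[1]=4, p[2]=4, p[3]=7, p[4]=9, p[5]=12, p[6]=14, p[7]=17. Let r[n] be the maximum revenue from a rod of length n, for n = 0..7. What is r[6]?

24

   n    0    1    2    3    4    5    6    7
r[n]    0    4    8   12   16   20   24   28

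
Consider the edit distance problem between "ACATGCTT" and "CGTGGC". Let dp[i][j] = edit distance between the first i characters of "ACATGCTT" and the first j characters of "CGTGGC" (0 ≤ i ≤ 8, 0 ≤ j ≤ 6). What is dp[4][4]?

3

   ''  C  G  T  G  G  C
''  0  1  2  3  4  5  6
 A  1  1  2  3  4  5  6
 C  2  1  2  3  4  5  5
 A  3  2  2  3  4  5  6
 T  4  3  3  2  3  4  5
 G  5  4  3  3  2  3  4
 C  6  5  4  4  3  3  3
 T  7  6  5  4  4  4  4
 T  8  7  6  5  5  5  5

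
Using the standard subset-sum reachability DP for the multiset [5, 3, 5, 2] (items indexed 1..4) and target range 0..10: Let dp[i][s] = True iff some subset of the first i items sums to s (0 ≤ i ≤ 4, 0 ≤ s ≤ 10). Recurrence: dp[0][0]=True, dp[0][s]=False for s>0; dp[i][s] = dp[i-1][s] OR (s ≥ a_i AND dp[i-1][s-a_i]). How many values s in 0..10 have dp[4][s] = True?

7

i\s   0   1   2   3   4   5   6   7   8   9  10
  0   T   F   F   F   F   F   F   F   F   F   F
  1   T   F   F   F   F   T   F   F   F   F   F
  2   T   F   F   T   F   T   F   F   T   F   F
  3   T   F   F   T   F   T   F   F   T   F   T
  4   T   F   T   T   F   T   F   T   T   F   T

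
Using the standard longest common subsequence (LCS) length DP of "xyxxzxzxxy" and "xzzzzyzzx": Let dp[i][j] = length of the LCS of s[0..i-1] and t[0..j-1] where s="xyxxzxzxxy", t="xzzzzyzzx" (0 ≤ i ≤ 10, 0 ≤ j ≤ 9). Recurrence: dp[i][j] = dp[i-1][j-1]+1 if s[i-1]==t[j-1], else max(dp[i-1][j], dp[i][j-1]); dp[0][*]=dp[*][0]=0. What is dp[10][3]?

3

   ''  x  z  z  z  z  y  z  z  x
''  0  0  0  0  0  0  0  0  0  0
 x  0  1  1  1  1  1  1  1  1  1
 y  0  1  1  1  1  1  2  2  2  2
 x  0  1  1  1  1  1  2  2  2  3
 x  0  1  1  1  1  1  2  2  2  3
 z  0  1  2  2  2  2  2  3  3  3
 x  0  1  2  2  2  2  2  3  3  4
 z  0  1  2  3  3  3  3  3  4  4
 x  0  1  2  3  3  3  3  3  4  5
 x  0  1  2  3  3  3  3  3  4  5
 y  0  1  2  3  3  3  4  4  4  5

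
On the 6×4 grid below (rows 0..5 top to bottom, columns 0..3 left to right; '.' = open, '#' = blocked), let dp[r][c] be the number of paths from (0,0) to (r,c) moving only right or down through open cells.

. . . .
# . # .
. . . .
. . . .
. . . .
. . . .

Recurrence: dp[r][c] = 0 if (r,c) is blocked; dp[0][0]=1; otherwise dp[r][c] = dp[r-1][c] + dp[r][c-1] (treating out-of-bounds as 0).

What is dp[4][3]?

7

r\c   0   1   2   3
  0   1   1   1   1
  1   0   1   0   1
  2   0   1   1   2
  3   0   1   2   4
  4   0   1   3   7
  5   0   1   4  11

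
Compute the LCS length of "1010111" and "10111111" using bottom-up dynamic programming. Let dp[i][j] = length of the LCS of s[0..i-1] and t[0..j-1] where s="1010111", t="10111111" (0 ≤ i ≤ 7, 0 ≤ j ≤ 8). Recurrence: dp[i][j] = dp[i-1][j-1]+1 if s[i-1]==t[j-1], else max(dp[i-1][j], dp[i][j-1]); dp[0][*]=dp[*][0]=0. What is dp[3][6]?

3

   ''  1  0  1  1  1  1  1  1
''  0  0  0  0  0  0  0  0  0
 1  0  1  1  1  1  1  1  1  1
 0  0  1  2  2  2  2  2  2  2
 1  0  1  2  3  3  3  3  3  3
 0  0  1  2  3  3  3  3  3  3
 1  0  1  2  3  4  4  4  4  4
 1  0  1  2  3  4  5  5  5  5
 1  0  1  2  3  4  5  6  6  6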